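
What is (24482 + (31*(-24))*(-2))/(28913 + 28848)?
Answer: 25970/57761 ≈ 0.44961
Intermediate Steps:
(24482 + (31*(-24))*(-2))/(28913 + 28848) = (24482 - 744*(-2))/57761 = (24482 + 1488)*(1/57761) = 25970*(1/57761) = 25970/57761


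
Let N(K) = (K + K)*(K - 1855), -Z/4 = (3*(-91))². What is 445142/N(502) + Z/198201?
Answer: -82198656889/44873102802 ≈ -1.8318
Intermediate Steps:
Z = -298116 (Z = -4*(3*(-91))² = -4*(-273)² = -4*74529 = -298116)
N(K) = 2*K*(-1855 + K) (N(K) = (2*K)*(-1855 + K) = 2*K*(-1855 + K))
445142/N(502) + Z/198201 = 445142/((2*502*(-1855 + 502))) - 298116/198201 = 445142/((2*502*(-1353))) - 298116*1/198201 = 445142/(-1358412) - 99372/66067 = 445142*(-1/1358412) - 99372/66067 = -222571/679206 - 99372/66067 = -82198656889/44873102802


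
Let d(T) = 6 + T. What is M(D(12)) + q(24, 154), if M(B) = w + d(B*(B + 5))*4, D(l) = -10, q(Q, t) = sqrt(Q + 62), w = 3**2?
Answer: 233 + sqrt(86) ≈ 242.27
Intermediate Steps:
w = 9
q(Q, t) = sqrt(62 + Q)
M(B) = 33 + 4*B*(5 + B) (M(B) = 9 + (6 + B*(B + 5))*4 = 9 + (6 + B*(5 + B))*4 = 9 + (24 + 4*B*(5 + B)) = 33 + 4*B*(5 + B))
M(D(12)) + q(24, 154) = (33 + 4*(-10)*(5 - 10)) + sqrt(62 + 24) = (33 + 4*(-10)*(-5)) + sqrt(86) = (33 + 200) + sqrt(86) = 233 + sqrt(86)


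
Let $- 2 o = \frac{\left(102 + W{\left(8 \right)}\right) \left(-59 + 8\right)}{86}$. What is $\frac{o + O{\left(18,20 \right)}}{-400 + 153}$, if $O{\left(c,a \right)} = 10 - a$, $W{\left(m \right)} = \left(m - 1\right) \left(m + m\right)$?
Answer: $- \frac{4597}{21242} \approx -0.21641$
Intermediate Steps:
$W{\left(m \right)} = 2 m \left(-1 + m\right)$ ($W{\left(m \right)} = \left(-1 + m\right) 2 m = 2 m \left(-1 + m\right)$)
$o = \frac{5457}{86}$ ($o = - \frac{\left(102 + 2 \cdot 8 \left(-1 + 8\right)\right) \left(-59 + 8\right) \frac{1}{86}}{2} = - \frac{\left(102 + 2 \cdot 8 \cdot 7\right) \left(-51\right) \frac{1}{86}}{2} = - \frac{\left(102 + 112\right) \left(-51\right) \frac{1}{86}}{2} = - \frac{214 \left(-51\right) \frac{1}{86}}{2} = - \frac{\left(-10914\right) \frac{1}{86}}{2} = \left(- \frac{1}{2}\right) \left(- \frac{5457}{43}\right) = \frac{5457}{86} \approx 63.453$)
$\frac{o + O{\left(18,20 \right)}}{-400 + 153} = \frac{\frac{5457}{86} + \left(10 - 20\right)}{-400 + 153} = \frac{\frac{5457}{86} + \left(10 - 20\right)}{-247} = \left(\frac{5457}{86} - 10\right) \left(- \frac{1}{247}\right) = \frac{4597}{86} \left(- \frac{1}{247}\right) = - \frac{4597}{21242}$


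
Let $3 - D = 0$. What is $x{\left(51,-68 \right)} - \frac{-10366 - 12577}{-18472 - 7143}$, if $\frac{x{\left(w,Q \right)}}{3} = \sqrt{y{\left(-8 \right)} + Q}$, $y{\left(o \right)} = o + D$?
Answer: $- \frac{22943}{25615} + 3 i \sqrt{73} \approx -0.89569 + 25.632 i$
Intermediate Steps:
$D = 3$ ($D = 3 - 0 = 3 + 0 = 3$)
$y{\left(o \right)} = 3 + o$ ($y{\left(o \right)} = o + 3 = 3 + o$)
$x{\left(w,Q \right)} = 3 \sqrt{-5 + Q}$ ($x{\left(w,Q \right)} = 3 \sqrt{\left(3 - 8\right) + Q} = 3 \sqrt{-5 + Q}$)
$x{\left(51,-68 \right)} - \frac{-10366 - 12577}{-18472 - 7143} = 3 \sqrt{-5 - 68} - \frac{-10366 - 12577}{-18472 - 7143} = 3 \sqrt{-73} - - \frac{22943}{-18472 - 7143} = 3 i \sqrt{73} - - \frac{22943}{-18472 - 7143} = 3 i \sqrt{73} - - \frac{22943}{-25615} = 3 i \sqrt{73} - \left(-22943\right) \left(- \frac{1}{25615}\right) = 3 i \sqrt{73} - \frac{22943}{25615} = - \frac{22943}{25615} + 3 i \sqrt{73}$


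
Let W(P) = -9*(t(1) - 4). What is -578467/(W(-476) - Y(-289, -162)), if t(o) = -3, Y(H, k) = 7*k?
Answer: -578467/1197 ≈ -483.26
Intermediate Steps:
W(P) = 63 (W(P) = -9*(-3 - 4) = -9*(-7) = 63)
-578467/(W(-476) - Y(-289, -162)) = -578467/(63 - 7*(-162)) = -578467/(63 - 1*(-1134)) = -578467/(63 + 1134) = -578467/1197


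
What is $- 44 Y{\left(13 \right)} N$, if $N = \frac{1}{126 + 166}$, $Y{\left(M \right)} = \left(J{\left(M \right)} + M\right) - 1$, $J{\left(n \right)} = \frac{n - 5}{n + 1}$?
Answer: $- \frac{968}{511} \approx -1.8943$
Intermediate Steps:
$J{\left(n \right)} = \frac{-5 + n}{1 + n}$
$Y{\left(M \right)} = -1 + M + \frac{-5 + M}{1 + M}$ ($Y{\left(M \right)} = \left(\frac{-5 + M}{1 + M} + M\right) - 1 = \left(M + \frac{-5 + M}{1 + M}\right) - 1 = -1 + M + \frac{-5 + M}{1 + M}$)
$N = \frac{1}{292} \approx 0.0034247$
$- 44 Y{\left(13 \right)} N = - 44 \frac{-6 + 13 + 13^{2}}{1 + 13} \cdot \frac{1}{292} = - 44 \frac{-6 + 13 + 169}{14} \cdot \frac{1}{292} = - 44 \cdot \frac{1}{14} \cdot 176 \cdot \frac{1}{292} = \left(-44\right) \frac{88}{7} \cdot \frac{1}{292} = \left(- \frac{3872}{7}\right) \frac{1}{292} = - \frac{968}{511}$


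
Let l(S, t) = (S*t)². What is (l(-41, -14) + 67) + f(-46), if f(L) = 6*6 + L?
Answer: 329533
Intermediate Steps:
f(L) = 36 + L
l(S, t) = S²*t²
(l(-41, -14) + 67) + f(-46) = ((-41)²*(-14)² + 67) + (36 - 46) = (1681*196 + 67) - 10 = (329476 + 67) - 10 = 329543 - 10 = 329533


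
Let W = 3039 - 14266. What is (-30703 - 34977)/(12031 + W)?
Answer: -16420/201 ≈ -81.692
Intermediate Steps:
W = -11227
(-30703 - 34977)/(12031 + W) = (-30703 - 34977)/(12031 - 11227) = -65680/804 = -65680*1/804 = -16420/201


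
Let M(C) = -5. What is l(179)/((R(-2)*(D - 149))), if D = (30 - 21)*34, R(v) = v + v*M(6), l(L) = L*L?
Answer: 32041/1256 ≈ 25.510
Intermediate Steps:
l(L) = L**2
R(v) = -4*v (R(v) = v + v*(-5) = v - 5*v = -4*v)
D = 306 (D = 9*34 = 306)
l(179)/((R(-2)*(D - 149))) = 179**2/(((-4*(-2))*(306 - 149))) = 32041/((8*157)) = 32041/1256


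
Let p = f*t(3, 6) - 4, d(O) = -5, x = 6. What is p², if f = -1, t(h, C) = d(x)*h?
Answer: 121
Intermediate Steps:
t(h, C) = -5*h
p = 11 (p = -(-5)*3 - 4 = -1*(-15) - 4 = 15 - 4 = 11)
p² = 11² = 121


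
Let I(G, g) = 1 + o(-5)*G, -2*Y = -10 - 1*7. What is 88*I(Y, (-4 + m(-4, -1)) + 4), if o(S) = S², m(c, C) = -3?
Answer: 18788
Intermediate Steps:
Y = 17/2 (Y = -(-10 - 1*7)/2 = -(-10 - 7)/2 = -½*(-17) = 17/2 ≈ 8.5000)
I(G, g) = 1 + 25*G (I(G, g) = 1 + (-5)²*G = 1 + 25*G)
88*I(Y, (-4 + m(-4, -1)) + 4) = 88*(1 + 25*(17/2)) = 88*(1 + 425/2) = 88*(427/2) = 18788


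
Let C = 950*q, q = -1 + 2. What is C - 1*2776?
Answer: -1826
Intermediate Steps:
q = 1
C = 950 (C = 950*1 = 950)
C - 1*2776 = 950 - 1*2776 = 950 - 2776 = -1826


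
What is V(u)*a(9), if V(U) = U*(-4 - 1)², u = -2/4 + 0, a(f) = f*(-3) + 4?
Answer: 575/2 ≈ 287.50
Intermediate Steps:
a(f) = 4 - 3*f (a(f) = -3*f + 4 = 4 - 3*f)
u = -½ (u = -2*¼ + 0 = -½ + 0 = -½ ≈ -0.50000)
V(U) = 25*U (V(U) = U*(-5)² = U*25 = 25*U)
V(u)*a(9) = (25*(-½))*(4 - 3*9) = -25*(4 - 27)/2 = -25/2*(-23) = 575/2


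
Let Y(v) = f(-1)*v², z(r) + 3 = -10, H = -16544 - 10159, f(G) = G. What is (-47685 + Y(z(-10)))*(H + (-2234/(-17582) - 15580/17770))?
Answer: 19962558492574260/15621607 ≈ 1.2779e+9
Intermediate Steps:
H = -26703
z(r) = -13 (z(r) = -3 - 10 = -13)
Y(v) = -v²
(-47685 + Y(z(-10)))*(H + (-2234/(-17582) - 15580/17770)) = (-47685 - 1*(-13)²)*(-26703 + (-2234/(-17582) - 15580/17770)) = (-47685 - 1*169)*(-26703 + (-2234*(-1/17582) - 15580*1/17770)) = (-47685 - 169)*(-26703 + (1117/8791 - 1558/1777)) = -47854*(-26703 - 11711469/15621607) = -47854*(-417155483190/15621607) = 19962558492574260/15621607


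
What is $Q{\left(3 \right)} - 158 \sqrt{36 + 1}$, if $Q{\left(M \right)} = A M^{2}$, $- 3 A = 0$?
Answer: $- 158 \sqrt{37} \approx -961.08$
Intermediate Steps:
$A = 0$ ($A = \left(- \frac{1}{3}\right) 0 = 0$)
$Q{\left(M \right)} = 0$ ($Q{\left(M \right)} = 0 M^{2} = 0$)
$Q{\left(3 \right)} - 158 \sqrt{36 + 1} = 0 - 158 \sqrt{36 + 1} = 0 - 158 \sqrt{37} = - 158 \sqrt{37}$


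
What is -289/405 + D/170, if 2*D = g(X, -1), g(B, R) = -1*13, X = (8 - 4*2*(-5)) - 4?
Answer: -4141/5508 ≈ -0.75182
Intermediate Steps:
X = 44 (X = (8 - 8*(-5)) - 4 = (8 + 40) - 4 = 48 - 4 = 44)
g(B, R) = -13
D = -13/2 (D = (1/2)*(-13) = -13/2 ≈ -6.5000)
-289/405 + D/170 = -289/405 - 13/2/170 = -289*1/405 - 13/2*1/170 = -289/405 - 13/340 = -4141/5508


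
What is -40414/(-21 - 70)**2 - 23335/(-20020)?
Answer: -1353519/364364 ≈ -3.7147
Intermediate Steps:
-40414/(-21 - 70)**2 - 23335/(-20020) = -40414/((-91)**2) - 23335*(-1/20020) = -40414/8281 + 359/308 = -1353519/364364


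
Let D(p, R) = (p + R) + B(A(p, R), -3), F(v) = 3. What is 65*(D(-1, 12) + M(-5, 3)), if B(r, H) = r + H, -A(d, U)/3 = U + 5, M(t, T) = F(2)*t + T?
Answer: -3575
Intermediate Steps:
M(t, T) = T + 3*t (M(t, T) = 3*t + T = T + 3*t)
A(d, U) = -15 - 3*U (A(d, U) = -3*(U + 5) = -3*(5 + U) = -15 - 3*U)
B(r, H) = H + r
D(p, R) = -18 + p - 2*R (D(p, R) = (p + R) + (-3 + (-15 - 3*R)) = (R + p) + (-18 - 3*R) = -18 + p - 2*R)
65*(D(-1, 12) + M(-5, 3)) = 65*((-18 - 1 - 2*12) + (3 + 3*(-5))) = 65*((-18 - 1 - 24) + (3 - 15)) = 65*(-43 - 12) = 65*(-55) = -3575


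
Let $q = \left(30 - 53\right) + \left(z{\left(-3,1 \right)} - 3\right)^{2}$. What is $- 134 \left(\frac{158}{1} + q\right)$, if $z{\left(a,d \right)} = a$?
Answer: $-22914$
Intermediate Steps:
$q = 13$ ($q = \left(30 - 53\right) + \left(-3 - 3\right)^{2} = -23 + \left(-6\right)^{2} = -23 + 36 = 13$)
$- 134 \left(\frac{158}{1} + q\right) = - 134 \left(\frac{158}{1} + 13\right) = - 134 \left(158 \cdot 1 + 13\right) = - 134 \left(158 + 13\right) = \left(-134\right) 171 = -22914$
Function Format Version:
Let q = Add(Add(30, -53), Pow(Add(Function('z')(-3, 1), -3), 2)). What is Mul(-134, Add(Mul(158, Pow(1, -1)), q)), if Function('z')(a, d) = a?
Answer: -22914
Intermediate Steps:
q = 13 (q = Add(Add(30, -53), Pow(Add(-3, -3), 2)) = Add(-23, Pow(-6, 2)) = Add(-23, 36) = 13)
Mul(-134, Add(Mul(158, Pow(1, -1)), q)) = Mul(-134, Add(Mul(158, Pow(1, -1)), 13)) = Mul(-134, Add(Mul(158, 1), 13)) = Mul(-134, Add(158, 13)) = Mul(-134, 171) = -22914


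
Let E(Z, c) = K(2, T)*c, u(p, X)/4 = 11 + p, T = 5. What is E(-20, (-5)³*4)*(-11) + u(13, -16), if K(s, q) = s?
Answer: 11096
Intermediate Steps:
u(p, X) = 44 + 4*p (u(p, X) = 4*(11 + p) = 44 + 4*p)
E(Z, c) = 2*c
E(-20, (-5)³*4)*(-11) + u(13, -16) = (2*((-5)³*4))*(-11) + (44 + 4*13) = (2*(-125*4))*(-11) + (44 + 52) = (2*(-500))*(-11) + 96 = -1000*(-11) + 96 = 11000 + 96 = 11096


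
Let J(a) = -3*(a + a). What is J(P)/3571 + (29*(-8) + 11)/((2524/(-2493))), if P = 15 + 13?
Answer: 1967029131/9013204 ≈ 218.24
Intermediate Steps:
P = 28
J(a) = -6*a
J(P)/3571 + (29*(-8) + 11)/((2524/(-2493))) = -6*28/3571 + (29*(-8) + 11)/((2524/(-2493))) = -168*1/3571 + (-232 + 11)/((2524*(-1/2493))) = -168/3571 - 221/(-2524/2493) = -168/3571 - 221*(-2493/2524) = -168/3571 + 550953/2524 = 1967029131/9013204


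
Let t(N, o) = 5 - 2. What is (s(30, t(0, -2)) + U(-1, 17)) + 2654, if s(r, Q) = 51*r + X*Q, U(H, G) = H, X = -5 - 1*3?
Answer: 4159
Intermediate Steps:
X = -8 (X = -5 - 3 = -8)
t(N, o) = 3
s(r, Q) = -8*Q + 51*r (s(r, Q) = 51*r - 8*Q = -8*Q + 51*r)
(s(30, t(0, -2)) + U(-1, 17)) + 2654 = ((-8*3 + 51*30) - 1) + 2654 = ((-24 + 1530) - 1) + 2654 = (1506 - 1) + 2654 = 1505 + 2654 = 4159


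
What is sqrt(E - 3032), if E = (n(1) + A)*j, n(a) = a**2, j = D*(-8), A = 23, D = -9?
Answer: 2*I*sqrt(326) ≈ 36.111*I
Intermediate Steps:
j = 72 (j = -9*(-8) = 72)
E = 1728 (E = (1**2 + 23)*72 = (1 + 23)*72 = 24*72 = 1728)
sqrt(E - 3032) = sqrt(1728 - 3032) = sqrt(-1304) = 2*I*sqrt(326)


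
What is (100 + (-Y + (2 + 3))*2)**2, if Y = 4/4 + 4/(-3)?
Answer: 110224/9 ≈ 12247.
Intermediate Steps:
Y = -1/3 (Y = 4*(1/4) + 4*(-1/3) = 1 - 4/3 = -1/3 ≈ -0.33333)
(100 + (-Y + (2 + 3))*2)**2 = (100 + (-1*(-1/3) + (2 + 3))*2)**2 = (100 + (1/3 + 5)*2)**2 = (100 + (16/3)*2)**2 = (100 + 32/3)**2 = (332/3)**2 = 110224/9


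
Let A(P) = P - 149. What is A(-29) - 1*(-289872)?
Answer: 289694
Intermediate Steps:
A(P) = -149 + P
A(-29) - 1*(-289872) = (-149 - 29) - 1*(-289872) = -178 + 289872 = 289694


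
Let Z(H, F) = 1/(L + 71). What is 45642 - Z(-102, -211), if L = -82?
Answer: 502063/11 ≈ 45642.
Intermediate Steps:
Z(H, F) = -1/11 (Z(H, F) = 1/(-82 + 71) = 1/(-11) = -1/11)
45642 - Z(-102, -211) = 45642 - 1*(-1/11) = 45642 + 1/11 = 502063/11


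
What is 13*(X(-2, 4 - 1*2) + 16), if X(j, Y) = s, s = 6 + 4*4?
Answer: 494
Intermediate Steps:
s = 22 (s = 6 + 16 = 22)
X(j, Y) = 22
13*(X(-2, 4 - 1*2) + 16) = 13*(22 + 16) = 13*38 = 494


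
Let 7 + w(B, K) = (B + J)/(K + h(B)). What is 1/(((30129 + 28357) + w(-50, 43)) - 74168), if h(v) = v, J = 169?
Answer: -1/15706 ≈ -6.3670e-5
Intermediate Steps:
w(B, K) = -7 + (169 + B)/(B + K) (w(B, K) = -7 + (B + 169)/(K + B) = -7 + (169 + B)/(B + K))
1/(((30129 + 28357) + w(-50, 43)) - 74168) = 1/(((30129 + 28357) + (169 - 7*43 - 6*(-50))/(-50 + 43)) - 74168) = 1/((58486 + (169 - 301 + 300)/(-7)) - 74168) = 1/((58486 - ⅐*168) - 74168) = 1/((58486 - 24) - 74168) = 1/(58462 - 74168) = 1/(-15706) = -1/15706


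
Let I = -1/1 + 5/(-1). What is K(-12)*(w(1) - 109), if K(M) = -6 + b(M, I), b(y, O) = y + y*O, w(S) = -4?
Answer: -6102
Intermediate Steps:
I = -6 (I = -1*1 + 5*(-1) = -1 - 5 = -6)
b(y, O) = y + O*y
K(M) = -6 - 5*M (K(M) = -6 + M*(1 - 6) = -6 + M*(-5) = -6 - 5*M)
K(-12)*(w(1) - 109) = (-6 - 5*(-12))*(-4 - 109) = (-6 + 60)*(-113) = 54*(-113) = -6102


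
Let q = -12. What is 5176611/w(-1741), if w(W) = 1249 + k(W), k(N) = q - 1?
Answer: 1725537/412 ≈ 4188.2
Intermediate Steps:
k(N) = -13 (k(N) = -12 - 1 = -13)
w(W) = 1236 (w(W) = 1249 - 13 = 1236)
5176611/w(-1741) = 5176611/1236 = 5176611*(1/1236) = 1725537/412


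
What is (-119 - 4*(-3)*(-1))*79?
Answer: -10349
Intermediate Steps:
(-119 - 4*(-3)*(-1))*79 = (-119 + 12*(-1))*79 = (-119 - 12)*79 = -131*79 = -10349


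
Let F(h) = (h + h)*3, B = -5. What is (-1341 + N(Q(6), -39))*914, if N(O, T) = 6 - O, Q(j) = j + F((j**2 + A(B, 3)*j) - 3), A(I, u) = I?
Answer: -1242126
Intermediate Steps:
F(h) = 6*h (F(h) = (2*h)*3 = 6*h)
Q(j) = -18 - 29*j + 6*j**2 (Q(j) = j + 6*((j**2 - 5*j) - 3) = j + 6*(-3 + j**2 - 5*j) = j + (-18 - 30*j + 6*j**2) = -18 - 29*j + 6*j**2)
(-1341 + N(Q(6), -39))*914 = (-1341 + (6 - (-18 - 29*6 + 6*6**2)))*914 = (-1341 + (6 - (-18 - 174 + 6*36)))*914 = (-1341 + (6 - (-18 - 174 + 216)))*914 = (-1341 + (6 - 1*24))*914 = (-1341 + (6 - 24))*914 = (-1341 - 18)*914 = -1359*914 = -1242126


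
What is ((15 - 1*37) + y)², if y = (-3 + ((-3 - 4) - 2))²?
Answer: 14884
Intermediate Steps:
y = 144 (y = (-3 + (-7 - 2))² = (-3 - 9)² = (-12)² = 144)
((15 - 1*37) + y)² = ((15 - 1*37) + 144)² = ((15 - 37) + 144)² = (-22 + 144)² = 122² = 14884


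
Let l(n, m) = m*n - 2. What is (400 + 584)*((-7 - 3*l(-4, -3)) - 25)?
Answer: -61008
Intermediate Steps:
l(n, m) = -2 + m*n
(400 + 584)*((-7 - 3*l(-4, -3)) - 25) = (400 + 584)*((-7 - 3*(-2 - 3*(-4))) - 25) = 984*((-7 - 3*(-2 + 12)) - 25) = 984*((-7 - 3*10) - 25) = 984*((-7 - 30) - 25) = 984*(-37 - 25) = 984*(-62) = -61008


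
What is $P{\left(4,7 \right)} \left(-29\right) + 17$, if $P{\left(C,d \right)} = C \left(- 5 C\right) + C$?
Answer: $2221$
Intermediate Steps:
$P{\left(C,d \right)} = C - 5 C^{2}$ ($P{\left(C,d \right)} = - 5 C^{2} + C = C - 5 C^{2}$)
$P{\left(4,7 \right)} \left(-29\right) + 17 = 4 \left(1 - 20\right) \left(-29\right) + 17 = 4 \left(-19\right) \left(-29\right) + 17 = \left(-76\right) \left(-29\right) + 17 = 2204 + 17 = 2221$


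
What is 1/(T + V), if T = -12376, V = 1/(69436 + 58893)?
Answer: -128329/1588199703 ≈ -8.0802e-5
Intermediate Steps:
V = 1/128329 ≈ 7.7925e-6
1/(T + V) = 1/(-12376 + 1/128329) = 1/(-1588199703/128329) = -128329/1588199703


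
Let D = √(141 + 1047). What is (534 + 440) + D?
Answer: 974 + 6*√33 ≈ 1008.5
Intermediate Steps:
D = 6*√33 (D = √1188 = 6*√33 ≈ 34.467)
(534 + 440) + D = (534 + 440) + 6*√33 = 974 + 6*√33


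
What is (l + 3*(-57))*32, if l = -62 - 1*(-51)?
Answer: -5824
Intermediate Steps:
l = -11 (l = -62 + 51 = -11)
(l + 3*(-57))*32 = (-11 + 3*(-57))*32 = (-11 - 171)*32 = -182*32 = -5824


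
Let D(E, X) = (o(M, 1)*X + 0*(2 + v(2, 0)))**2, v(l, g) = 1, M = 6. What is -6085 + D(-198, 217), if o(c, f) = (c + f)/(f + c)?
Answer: 41004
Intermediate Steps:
o(c, f) = 1 (o(c, f) = (c + f)/(c + f) = 1)
D(E, X) = X**2 (D(E, X) = (1*X + 0*(2 + 1))**2 = (X + 0*3)**2 = (X + 0)**2 = X**2)
-6085 + D(-198, 217) = -6085 + 217**2 = -6085 + 47089 = 41004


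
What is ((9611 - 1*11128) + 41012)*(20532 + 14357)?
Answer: 1377941055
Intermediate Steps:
((9611 - 1*11128) + 41012)*(20532 + 14357) = ((9611 - 11128) + 41012)*34889 = (-1517 + 41012)*34889 = 39495*34889 = 1377941055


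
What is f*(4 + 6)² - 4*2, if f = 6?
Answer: 592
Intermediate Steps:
f*(4 + 6)² - 4*2 = 6*(4 + 6)² - 4*2 = 6*10² - 8 = 6*100 - 8 = 600 - 8 = 592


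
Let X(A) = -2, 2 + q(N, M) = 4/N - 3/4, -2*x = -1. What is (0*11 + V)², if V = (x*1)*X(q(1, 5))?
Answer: 1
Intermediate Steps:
x = ½ (x = -½*(-1) = ½ ≈ 0.50000)
q(N, M) = -11/4 + 4/N (q(N, M) = -2 + (4/N - 3/4) = -2 + (4/N - 3*¼) = -2 + (4/N - ¾) = -2 + (-¾ + 4/N) = -11/4 + 4/N)
V = -1 (V = ((½)*1)*(-2) = (½)*(-2) = -1)
(0*11 + V)² = (0*11 - 1)² = (0 - 1)² = (-1)² = 1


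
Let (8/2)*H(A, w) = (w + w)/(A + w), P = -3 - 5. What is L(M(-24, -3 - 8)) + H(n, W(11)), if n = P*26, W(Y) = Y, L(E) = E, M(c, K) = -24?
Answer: -9467/394 ≈ -24.028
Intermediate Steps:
P = -8
n = -208 (n = -8*26 = -208)
H(A, w) = w/(2*(A + w)) (H(A, w) = ((w + w)/(A + w))/4 = ((2*w)/(A + w))/4 = (2*w/(A + w))/4 = w/(2*(A + w)))
L(M(-24, -3 - 8)) + H(n, W(11)) = -24 + (½)*11/(-208 + 11) = -24 + (½)*11/(-197) = -24 + (½)*11*(-1/197) = -24 - 11/394 = -9467/394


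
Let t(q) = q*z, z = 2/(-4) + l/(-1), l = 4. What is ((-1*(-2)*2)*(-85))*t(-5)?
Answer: -7650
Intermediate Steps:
z = -9/2 (z = 2/(-4) + 4/(-1) = 2*(-¼) + 4*(-1) = -½ - 4 = -9/2 ≈ -4.5000)
t(q) = -9*q/2 (t(q) = q*(-9/2) = -9*q/2)
((-1*(-2)*2)*(-85))*t(-5) = ((-1*(-2)*2)*(-85))*(-9/2*(-5)) = ((2*2)*(-85))*(45/2) = (4*(-85))*(45/2) = -340*45/2 = -7650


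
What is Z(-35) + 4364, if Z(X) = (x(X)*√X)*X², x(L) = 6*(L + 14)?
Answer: 4364 - 154350*I*√35 ≈ 4364.0 - 9.1315e+5*I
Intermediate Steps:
x(L) = 84 + 6*L (x(L) = 6*(14 + L) = 84 + 6*L)
Z(X) = X^(5/2)*(84 + 6*X) (Z(X) = ((84 + 6*X)*√X)*X² = (√X*(84 + 6*X))*X² = X^(5/2)*(84 + 6*X))
Z(-35) + 4364 = 6*(-35)^(5/2)*(14 - 35) + 4364 = 6*(1225*I*√35)*(-21) + 4364 = -154350*I*√35 + 4364 = 4364 - 154350*I*√35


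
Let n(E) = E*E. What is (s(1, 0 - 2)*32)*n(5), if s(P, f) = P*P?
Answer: 800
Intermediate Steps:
s(P, f) = P²
n(E) = E²
(s(1, 0 - 2)*32)*n(5) = (1²*32)*5² = (1*32)*25 = 32*25 = 800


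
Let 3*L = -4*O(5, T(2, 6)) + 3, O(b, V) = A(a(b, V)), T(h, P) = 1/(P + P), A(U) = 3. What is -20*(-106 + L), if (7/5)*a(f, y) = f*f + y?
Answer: 2180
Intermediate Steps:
a(f, y) = 5*y/7 + 5*f**2/7 (a(f, y) = 5*(f*f + y)/7 = 5*(f**2 + y)/7 = 5*(y + f**2)/7 = 5*y/7 + 5*f**2/7)
T(h, P) = 1/(2*P)
O(b, V) = 3
L = -3 (L = (-4*3 + 3)/3 = (-12 + 3)/3 = (1/3)*(-9) = -3)
-20*(-106 + L) = -20*(-106 - 3) = -20*(-109) = 2180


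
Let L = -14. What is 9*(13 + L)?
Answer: -9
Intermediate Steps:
9*(13 + L) = 9*(13 - 14) = 9*(-1) = -9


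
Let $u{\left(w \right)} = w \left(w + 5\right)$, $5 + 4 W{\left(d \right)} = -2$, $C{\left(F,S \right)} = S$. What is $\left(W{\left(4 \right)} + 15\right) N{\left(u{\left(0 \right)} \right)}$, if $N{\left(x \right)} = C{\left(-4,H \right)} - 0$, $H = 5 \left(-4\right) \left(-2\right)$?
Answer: $530$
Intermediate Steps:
$H = 40$ ($H = \left(-20\right) \left(-2\right) = 40$)
$W{\left(d \right)} = - \frac{7}{4}$ ($W{\left(d \right)} = - \frac{5}{4} + \frac{1}{4} \left(-2\right) = - \frac{5}{4} - \frac{1}{2} = - \frac{7}{4}$)
$u{\left(w \right)} = w \left(5 + w\right)$
$N{\left(x \right)} = 40$ ($N{\left(x \right)} = 40 - 0 = 40 + 0 = 40$)
$\left(W{\left(4 \right)} + 15\right) N{\left(u{\left(0 \right)} \right)} = \left(- \frac{7}{4} + 15\right) 40 = \frac{53}{4} \cdot 40 = 530$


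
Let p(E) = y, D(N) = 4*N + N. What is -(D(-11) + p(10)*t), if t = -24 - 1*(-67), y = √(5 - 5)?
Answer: 55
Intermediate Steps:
D(N) = 5*N
y = 0 (y = √0 = 0)
p(E) = 0
t = 43 (t = -24 + 67 = 43)
-(D(-11) + p(10)*t) = -(5*(-11) + 0*43) = -(-55 + 0) = -1*(-55) = 55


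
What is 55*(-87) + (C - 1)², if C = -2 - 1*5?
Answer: -4721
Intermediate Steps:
C = -7 (C = -2 - 5 = -7)
55*(-87) + (C - 1)² = 55*(-87) + (-7 - 1)² = -4785 + (-8)² = -4785 + 64 = -4721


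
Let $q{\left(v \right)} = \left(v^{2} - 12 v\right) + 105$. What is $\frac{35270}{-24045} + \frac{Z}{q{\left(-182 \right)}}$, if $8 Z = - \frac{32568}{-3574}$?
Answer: $- \frac{127539631987}{86950884594} \approx -1.4668$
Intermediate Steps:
$Z = \frac{4071}{3574}$ ($Z = \frac{\left(-32568\right) \frac{1}{-3574}}{8} = \frac{\left(-32568\right) \left(- \frac{1}{3574}\right)}{8} = \frac{1}{8} \cdot \frac{16284}{1787} = \frac{4071}{3574} \approx 1.1391$)
$q{\left(v \right)} = 105 + v^{2} - 12 v$
$\frac{35270}{-24045} + \frac{Z}{q{\left(-182 \right)}} = \frac{35270}{-24045} + \frac{4071}{3574 \left(105 + \left(-182\right)^{2} - -2184\right)} = 35270 \left(- \frac{1}{24045}\right) + \frac{4071}{3574 \left(105 + 33124 + 2184\right)} = - \frac{7054}{4809} + \frac{4071}{3574 \cdot 35413} = - \frac{7054}{4809} + \frac{4071}{3574} \cdot \frac{1}{35413} = - \frac{7054}{4809} + \frac{4071}{126566062} = - \frac{127539631987}{86950884594}$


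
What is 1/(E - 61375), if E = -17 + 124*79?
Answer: -1/51596 ≈ -1.9381e-5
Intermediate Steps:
E = 9779 (E = -17 + 9796 = 9779)
1/(E - 61375) = 1/(9779 - 61375) = 1/(-51596) = -1/51596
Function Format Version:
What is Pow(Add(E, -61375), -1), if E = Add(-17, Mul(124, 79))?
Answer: Rational(-1, 51596) ≈ -1.9381e-5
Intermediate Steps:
E = 9779 (E = Add(-17, 9796) = 9779)
Pow(Add(E, -61375), -1) = Pow(Add(9779, -61375), -1) = Pow(-51596, -1) = Rational(-1, 51596)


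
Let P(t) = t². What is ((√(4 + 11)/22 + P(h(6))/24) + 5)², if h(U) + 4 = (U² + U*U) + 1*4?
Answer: (4862 + √15)²/484 ≈ 48919.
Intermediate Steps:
h(U) = 2*U² (h(U) = -4 + ((U² + U*U) + 1*4) = -4 + ((U² + U²) + 4) = -4 + (2*U² + 4) = -4 + (4 + 2*U²) = 2*U²)
((√(4 + 11)/22 + P(h(6))/24) + 5)² = ((√(4 + 11)/22 + (2*6²)²/24) + 5)² = ((√15*(1/22) + (2*36)²*(1/24)) + 5)² = ((√15/22 + 72²*(1/24)) + 5)² = ((√15/22 + 5184*(1/24)) + 5)² = ((√15/22 + 216) + 5)² = ((216 + √15/22) + 5)² = (221 + √15/22)²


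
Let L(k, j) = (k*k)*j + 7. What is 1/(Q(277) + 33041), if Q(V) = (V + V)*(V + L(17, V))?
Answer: 1/44539739 ≈ 2.2452e-8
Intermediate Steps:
L(k, j) = 7 + j*k² (L(k, j) = k²*j + 7 = j*k² + 7 = 7 + j*k²)
Q(V) = 2*V*(7 + 290*V) (Q(V) = (V + V)*(V + (7 + V*17²)) = (2*V)*(V + (7 + V*289)) = (2*V)*(V + (7 + 289*V)) = (2*V)*(7 + 290*V) = 2*V*(7 + 290*V))
1/(Q(277) + 33041) = 1/(2*277*(7 + 290*277) + 33041) = 1/(2*277*(7 + 80330) + 33041) = 1/(2*277*80337 + 33041) = 1/(44506698 + 33041) = 1/44539739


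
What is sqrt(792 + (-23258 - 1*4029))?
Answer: I*sqrt(26495) ≈ 162.77*I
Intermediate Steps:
sqrt(792 + (-23258 - 1*4029)) = sqrt(792 + (-23258 - 4029)) = sqrt(792 - 27287) = sqrt(-26495) = I*sqrt(26495)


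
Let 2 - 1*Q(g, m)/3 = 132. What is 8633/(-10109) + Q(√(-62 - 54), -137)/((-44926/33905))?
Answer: 66641477696/227078467 ≈ 293.47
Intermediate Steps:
Q(g, m) = -390 (Q(g, m) = 6 - 3*132 = 6 - 396 = -390)
8633/(-10109) + Q(√(-62 - 54), -137)/((-44926/33905)) = 8633/(-10109) - 390/((-44926/33905)) = 8633*(-1/10109) - 390/((-44926*1/33905)) = -8633/10109 - 390/(-44926/33905) = -8633/10109 - 390*(-33905/44926) = -8633/10109 + 6611475/22463 = 66641477696/227078467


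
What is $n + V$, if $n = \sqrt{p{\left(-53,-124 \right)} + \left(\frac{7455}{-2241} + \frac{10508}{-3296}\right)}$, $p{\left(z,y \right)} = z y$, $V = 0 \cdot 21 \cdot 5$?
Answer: $\frac{\sqrt{69097121639686}}{102588} \approx 81.028$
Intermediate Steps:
$V = 0$ ($V = 0 \cdot 5 = 0$)
$p{\left(z,y \right)} = y z$
$n = \frac{\sqrt{69097121639686}}{102588}$ ($n = \sqrt{\left(-124\right) \left(-53\right) + \left(\frac{7455}{-2241} + \frac{10508}{-3296}\right)} = \sqrt{6572 + \left(7455 \left(- \frac{1}{2241}\right) + 10508 \left(- \frac{1}{3296}\right)\right)} = \sqrt{6572 - \frac{4010009}{615528}} = \sqrt{\frac{4041240007}{615528}} = \frac{\sqrt{69097121639686}}{102588} \approx 81.028$)
$n + V = \frac{\sqrt{69097121639686}}{102588} + 0 = \frac{\sqrt{69097121639686}}{102588}$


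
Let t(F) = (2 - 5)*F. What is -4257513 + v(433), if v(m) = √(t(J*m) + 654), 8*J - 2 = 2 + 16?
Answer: -4257513 + I*√10374/2 ≈ -4.2575e+6 + 50.926*I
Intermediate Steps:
J = 5/2 (J = ¼ + (2 + 16)/8 = ¼ + (⅛)*18 = ¼ + 9/4 = 5/2 ≈ 2.5000)
t(F) = -3*F
v(m) = √(654 - 15*m/2) (v(m) = √(-15*m/2 + 654) = √(654 - 15*m/2))
-4257513 + v(433) = -4257513 + √(2616 - 30*433)/2 = -4257513 + √(2616 - 12990)/2 = -4257513 + √(-10374)/2 = -4257513 + (I*√10374)/2 = -4257513 + I*√10374/2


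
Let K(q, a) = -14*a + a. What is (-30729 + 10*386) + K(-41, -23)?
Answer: -26570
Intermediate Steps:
K(q, a) = -13*a
(-30729 + 10*386) + K(-41, -23) = (-30729 + 10*386) - 13*(-23) = (-30729 + 3860) + 299 = -26869 + 299 = -26570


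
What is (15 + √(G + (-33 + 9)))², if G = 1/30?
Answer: 6031/30 + I*√21570 ≈ 201.03 + 146.87*I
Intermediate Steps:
G = 1/30 ≈ 0.033333
(15 + √(G + (-33 + 9)))² = (15 + √(1/30 + (-33 + 9)))² = (15 + √(1/30 - 24))² = (15 + √(-719/30))² = (15 + I*√21570/30)²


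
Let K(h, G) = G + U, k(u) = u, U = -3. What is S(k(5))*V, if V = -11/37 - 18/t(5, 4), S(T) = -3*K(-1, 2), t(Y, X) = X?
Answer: -1065/74 ≈ -14.392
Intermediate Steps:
K(h, G) = -3 + G (K(h, G) = G - 3 = -3 + G)
S(T) = 3 (S(T) = -3*(-3 + 2) = -3*(-1) = 3)
V = -355/74 (V = -11/37 - 18/4 = -11*1/37 - 18*¼ = -11/37 - 9/2 = -355/74 ≈ -4.7973)
S(k(5))*V = 3*(-355/74) = -1065/74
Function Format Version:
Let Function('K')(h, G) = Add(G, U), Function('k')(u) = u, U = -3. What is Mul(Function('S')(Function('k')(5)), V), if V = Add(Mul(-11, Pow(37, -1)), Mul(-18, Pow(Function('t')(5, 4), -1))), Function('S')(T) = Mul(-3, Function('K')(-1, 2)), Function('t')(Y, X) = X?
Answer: Rational(-1065, 74) ≈ -14.392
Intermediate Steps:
Function('K')(h, G) = Add(-3, G) (Function('K')(h, G) = Add(G, -3) = Add(-3, G))
Function('S')(T) = 3 (Function('S')(T) = Mul(-3, Add(-3, 2)) = Mul(-3, -1) = 3)
V = Rational(-355, 74) (V = Add(Mul(-11, Pow(37, -1)), Mul(-18, Pow(4, -1))) = Add(Mul(-11, Rational(1, 37)), Mul(-18, Rational(1, 4))) = Add(Rational(-11, 37), Rational(-9, 2)) = Rational(-355, 74) ≈ -4.7973)
Mul(Function('S')(Function('k')(5)), V) = Mul(3, Rational(-355, 74)) = Rational(-1065, 74)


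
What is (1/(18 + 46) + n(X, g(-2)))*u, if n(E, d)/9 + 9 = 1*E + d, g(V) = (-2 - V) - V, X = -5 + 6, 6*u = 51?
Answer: -58735/128 ≈ -458.87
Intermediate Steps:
u = 17/2 (u = (⅙)*51 = 17/2 ≈ 8.5000)
X = 1
g(V) = -2 - 2*V
n(E, d) = -81 + 9*E + 9*d (n(E, d) = -81 + 9*(1*E + d) = -81 + 9*(E + d) = -81 + (9*E + 9*d) = -81 + 9*E + 9*d)
(1/(18 + 46) + n(X, g(-2)))*u = (1/(18 + 46) + (-81 + 9*1 + 9*(-2 - 2*(-2))))*(17/2) = (1/64 + (-81 + 9 + 9*(-2 + 4)))*(17/2) = (1/64 + (-81 + 9 + 9*2))*(17/2) = (1/64 + (-81 + 9 + 18))*(17/2) = (1/64 - 54)*(17/2) = -3455/64*17/2 = -58735/128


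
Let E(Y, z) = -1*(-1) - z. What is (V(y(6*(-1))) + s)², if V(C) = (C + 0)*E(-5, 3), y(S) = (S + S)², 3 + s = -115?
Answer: 164836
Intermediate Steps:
s = -118 (s = -3 - 115 = -118)
E(Y, z) = 1 - z
y(S) = 4*S² (y(S) = (2*S)² = 4*S²)
V(C) = -2*C (V(C) = (C + 0)*(1 - 1*3) = C*(1 - 3) = C*(-2) = -2*C)
(V(y(6*(-1))) + s)² = (-8*(6*(-1))² - 118)² = (-8*(-6)² - 118)² = (-8*36 - 118)² = (-2*144 - 118)² = (-288 - 118)² = (-406)² = 164836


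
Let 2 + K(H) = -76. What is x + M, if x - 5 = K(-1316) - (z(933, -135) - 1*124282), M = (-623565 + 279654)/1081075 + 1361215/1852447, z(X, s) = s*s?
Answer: 212248011248007508/2002634140525 ≈ 1.0598e+5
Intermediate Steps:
K(H) = -78 (K(H) = -2 - 76 = -78)
z(X, s) = s²
M = 834498605908/2002634140525 (M = -343911*1/1081075 + 1361215*(1/1852447) = -343911/1081075 + 1361215/1852447 = 834498605908/2002634140525 ≈ 0.41670)
x = 105984 (x = 5 + (-78 - ((-135)² - 1*124282)) = 5 + (-78 - (18225 - 124282)) = 5 + (-78 - 1*(-106057)) = 5 + (-78 + 106057) = 5 + 105979 = 105984)
x + M = 105984 + 834498605908/2002634140525 = 212248011248007508/2002634140525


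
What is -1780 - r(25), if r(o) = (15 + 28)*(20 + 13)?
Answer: -3199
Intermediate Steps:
r(o) = 1419 (r(o) = 43*33 = 1419)
-1780 - r(25) = -1780 - 1*1419 = -1780 - 1419 = -3199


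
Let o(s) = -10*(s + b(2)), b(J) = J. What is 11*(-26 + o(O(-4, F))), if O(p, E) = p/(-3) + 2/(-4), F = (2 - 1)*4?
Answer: -1793/3 ≈ -597.67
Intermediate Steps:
F = 4 (F = 1*4 = 4)
O(p, E) = -½ - p/3 (O(p, E) = p*(-⅓) + 2*(-¼) = -p/3 - ½ = -½ - p/3)
o(s) = -20 - 10*s (o(s) = -10*(s + 2) = -10*(2 + s) = -20 - 10*s)
11*(-26 + o(O(-4, F))) = 11*(-26 + (-20 - 10*(-½ - ⅓*(-4)))) = 11*(-26 + (-20 - 10*(-½ + 4/3))) = 11*(-26 + (-20 - 10*⅚)) = 11*(-26 + (-20 - 25/3)) = 11*(-26 - 85/3) = 11*(-163/3) = -1793/3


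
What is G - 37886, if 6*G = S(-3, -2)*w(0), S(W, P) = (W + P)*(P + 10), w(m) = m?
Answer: -37886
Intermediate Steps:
S(W, P) = (10 + P)*(P + W) (S(W, P) = (P + W)*(10 + P) = (10 + P)*(P + W))
G = 0 (G = (((-2)**2 + 10*(-2) + 10*(-3) - 2*(-3))*0)/6 = ((4 - 20 - 30 + 6)*0)/6 = (-40*0)/6 = (1/6)*0 = 0)
G - 37886 = 0 - 37886 = -37886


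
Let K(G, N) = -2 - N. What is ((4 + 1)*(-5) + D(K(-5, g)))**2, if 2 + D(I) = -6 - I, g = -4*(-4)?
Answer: 225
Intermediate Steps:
g = 16
D(I) = -8 - I (D(I) = -2 + (-6 - I) = -8 - I)
((4 + 1)*(-5) + D(K(-5, g)))**2 = ((4 + 1)*(-5) + (-8 - (-2 - 1*16)))**2 = (5*(-5) + (-8 - (-2 - 16)))**2 = (-25 + (-8 - 1*(-18)))**2 = (-25 + (-8 + 18))**2 = (-25 + 10)**2 = (-15)**2 = 225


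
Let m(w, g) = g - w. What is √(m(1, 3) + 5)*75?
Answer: 75*√7 ≈ 198.43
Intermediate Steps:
√(m(1, 3) + 5)*75 = √((3 - 1*1) + 5)*75 = √((3 - 1) + 5)*75 = √(2 + 5)*75 = √7*75 = 75*√7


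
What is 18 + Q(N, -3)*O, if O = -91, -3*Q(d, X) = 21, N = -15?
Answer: 655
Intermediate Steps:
Q(d, X) = -7 (Q(d, X) = -1/3*21 = -7)
18 + Q(N, -3)*O = 18 - 7*(-91) = 18 + 637 = 655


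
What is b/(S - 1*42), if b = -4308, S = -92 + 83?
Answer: 1436/17 ≈ 84.471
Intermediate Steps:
S = -9
b/(S - 1*42) = -4308/(-9 - 1*42) = -4308/(-9 - 42) = -4308/(-51) = -4308*(-1/51) = 1436/17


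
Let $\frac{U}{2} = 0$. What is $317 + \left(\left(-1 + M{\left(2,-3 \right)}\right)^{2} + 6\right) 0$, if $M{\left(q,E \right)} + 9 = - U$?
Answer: $317$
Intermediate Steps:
$U = 0$ ($U = 2 \cdot 0 = 0$)
$M{\left(q,E \right)} = -9$ ($M{\left(q,E \right)} = -9 - 0 = -9 + 0 = -9$)
$317 + \left(\left(-1 + M{\left(2,-3 \right)}\right)^{2} + 6\right) 0 = 317 + \left(\left(-1 - 9\right)^{2} + 6\right) 0 = 317 + \left(\left(-10\right)^{2} + 6\right) 0 = 317 + \left(100 + 6\right) 0 = 317 + 106 \cdot 0 = 317 + 0 = 317$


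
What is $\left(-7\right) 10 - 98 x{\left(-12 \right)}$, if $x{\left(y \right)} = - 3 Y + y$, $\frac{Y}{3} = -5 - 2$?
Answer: $-5068$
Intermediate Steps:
$Y = -21$ ($Y = 3 \left(-5 - 2\right) = 3 \left(-7\right) = -21$)
$x{\left(y \right)} = 63 + y$ ($x{\left(y \right)} = \left(-3\right) \left(-21\right) + y = 63 + y$)
$\left(-7\right) 10 - 98 x{\left(-12 \right)} = \left(-7\right) 10 - 98 \left(63 - 12\right) = -70 - 4998 = -5068$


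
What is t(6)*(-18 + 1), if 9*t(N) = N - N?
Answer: 0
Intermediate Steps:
t(N) = 0 (t(N) = (N - N)/9 = (⅑)*0 = 0)
t(6)*(-18 + 1) = 0*(-18 + 1) = 0*(-17) = 0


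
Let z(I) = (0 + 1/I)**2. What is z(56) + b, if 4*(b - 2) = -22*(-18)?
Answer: 316737/3136 ≈ 101.00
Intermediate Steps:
z(I) = I**(-2) (z(I) = (1/I)**2 = I**(-2))
b = 101 (b = 2 + (-22*(-18))/4 = 2 + (1/4)*396 = 2 + 99 = 101)
z(56) + b = 56**(-2) + 101 = 1/3136 + 101 = 316737/3136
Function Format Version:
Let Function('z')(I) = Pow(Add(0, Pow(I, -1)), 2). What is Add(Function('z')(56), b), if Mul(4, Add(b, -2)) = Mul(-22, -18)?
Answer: Rational(316737, 3136) ≈ 101.00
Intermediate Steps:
Function('z')(I) = Pow(I, -2) (Function('z')(I) = Pow(Pow(I, -1), 2) = Pow(I, -2))
b = 101 (b = Add(2, Mul(Rational(1, 4), Mul(-22, -18))) = Add(2, Mul(Rational(1, 4), 396)) = Add(2, 99) = 101)
Add(Function('z')(56), b) = Add(Pow(56, -2), 101) = Add(Rational(1, 3136), 101) = Rational(316737, 3136)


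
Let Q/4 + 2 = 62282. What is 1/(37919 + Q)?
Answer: 1/287039 ≈ 3.4838e-6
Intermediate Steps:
Q = 249120 (Q = -8 + 4*62282 = -8 + 249128 = 249120)
1/(37919 + Q) = 1/(37919 + 249120) = 1/287039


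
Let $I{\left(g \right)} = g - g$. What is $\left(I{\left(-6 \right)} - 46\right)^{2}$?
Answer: $2116$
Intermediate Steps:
$I{\left(g \right)} = 0$
$\left(I{\left(-6 \right)} - 46\right)^{2} = \left(0 - 46\right)^{2} = \left(-46\right)^{2} = 2116$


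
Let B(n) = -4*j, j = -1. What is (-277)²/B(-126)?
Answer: 76729/4 ≈ 19182.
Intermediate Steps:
B(n) = 4 (B(n) = -4*(-1) = 4)
(-277)²/B(-126) = (-277)²/4 = 76729*(¼) = 76729/4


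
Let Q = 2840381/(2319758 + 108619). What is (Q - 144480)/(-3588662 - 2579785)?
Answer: 350849068579/14979314820519 ≈ 0.023422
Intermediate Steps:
Q = 2840381/2428377 ≈ 1.1697
(Q - 144480)/(-3588662 - 2579785) = (2840381/2428377 - 144480)/(-3588662 - 2579785) = -350849068579/2428377/(-6168447) = -350849068579/2428377*(-1/6168447) = 350849068579/14979314820519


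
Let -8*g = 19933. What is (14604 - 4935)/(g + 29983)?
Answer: 77352/219931 ≈ 0.35171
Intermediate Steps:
g = -19933/8 (g = -⅛*19933 = -19933/8 ≈ -2491.6)
(14604 - 4935)/(g + 29983) = (14604 - 4935)/(-19933/8 + 29983) = 9669/(219931/8) = 9669*(8/219931) = 77352/219931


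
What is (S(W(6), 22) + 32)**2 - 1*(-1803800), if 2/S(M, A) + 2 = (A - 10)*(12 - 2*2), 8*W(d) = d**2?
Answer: 3986859225/2209 ≈ 1.8048e+6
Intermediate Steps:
W(d) = d**2/8
S(M, A) = 2/(-82 + 8*A) (S(M, A) = 2/(-2 + (A - 10)*(12 - 2*2)) = 2/(-2 + (-10 + A)*(12 - 4)) = 2/(-2 + (-10 + A)*8) = 2/(-2 + (-80 + 8*A)) = 2/(-82 + 8*A))
(S(W(6), 22) + 32)**2 - 1*(-1803800) = (1/(-41 + 4*22) + 32)**2 - 1*(-1803800) = (1/(-41 + 88) + 32)**2 + 1803800 = (1/47 + 32)**2 + 1803800 = (1505/47)**2 + 1803800 = 2265025/2209 + 1803800 = 3986859225/2209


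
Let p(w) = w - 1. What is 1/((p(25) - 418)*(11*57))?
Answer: -1/247038 ≈ -4.0480e-6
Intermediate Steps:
p(w) = -1 + w
1/((p(25) - 418)*(11*57)) = 1/(((-1 + 25) - 418)*(11*57)) = 1/((24 - 418)*627) = 1/(-394*627) = 1/(-247038) = -1/247038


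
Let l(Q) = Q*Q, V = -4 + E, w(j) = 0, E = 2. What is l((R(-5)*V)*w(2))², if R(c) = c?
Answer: 0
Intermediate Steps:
V = -2 (V = -4 + 2 = -2)
l(Q) = Q²
l((R(-5)*V)*w(2))² = ((-5*(-2)*0)²)² = ((10*0)²)² = (0²)² = 0² = 0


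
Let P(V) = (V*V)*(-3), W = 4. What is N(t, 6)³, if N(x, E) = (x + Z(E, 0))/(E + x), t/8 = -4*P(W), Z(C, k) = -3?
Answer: 133432831/135796744 ≈ 0.98259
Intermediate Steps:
P(V) = -3*V² (P(V) = V²*(-3) = -3*V²)
t = 1536 (t = 8*(-(-12)*4²) = 8*(-(-12)*16) = 8*(-4*(-48)) = 8*192 = 1536)
N(x, E) = (-3 + x)/(E + x) (N(x, E) = (x - 3)/(E + x) = (-3 + x)/(E + x))
N(t, 6)³ = ((-3 + 1536)/(6 + 1536))³ = (1533/1542)³ = ((1/1542)*1533)³ = (511/514)³ = 133432831/135796744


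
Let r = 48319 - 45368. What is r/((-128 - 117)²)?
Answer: 2951/60025 ≈ 0.049163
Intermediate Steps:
r = 2951
r/((-128 - 117)²) = 2951/((-128 - 117)²) = 2951/((-245)²) = 2951/60025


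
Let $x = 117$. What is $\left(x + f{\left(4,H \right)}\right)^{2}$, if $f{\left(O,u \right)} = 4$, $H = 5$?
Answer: $14641$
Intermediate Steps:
$\left(x + f{\left(4,H \right)}\right)^{2} = \left(117 + 4\right)^{2} = 121^{2} = 14641$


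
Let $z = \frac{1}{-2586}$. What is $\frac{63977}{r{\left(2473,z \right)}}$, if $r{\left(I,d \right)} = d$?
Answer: $-165444522$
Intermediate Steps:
$z = - \frac{1}{2586} \approx -0.0003867$
$\frac{63977}{r{\left(2473,z \right)}} = \frac{63977}{- \frac{1}{2586}} = 63977 \left(-2586\right) = -165444522$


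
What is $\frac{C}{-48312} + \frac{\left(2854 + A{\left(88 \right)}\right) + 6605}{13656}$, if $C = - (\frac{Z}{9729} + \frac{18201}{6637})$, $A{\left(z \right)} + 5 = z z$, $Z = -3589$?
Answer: $\frac{1117760314639643}{887518283040972} \approx 1.2594$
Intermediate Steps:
$A{\left(z \right)} = -5 + z^{2}$ ($A{\left(z \right)} = -5 + z z = -5 + z^{2}$)
$C = - \frac{153257336}{64571373}$ ($C = - (- \frac{3589}{9729} + \frac{18201}{6637}) = \left(-1\right) \frac{153257336}{64571373} = - \frac{153257336}{64571373} \approx -2.3735$)
$\frac{C}{-48312} + \frac{\left(2854 + A{\left(88 \right)}\right) + 6605}{13656} = - \frac{153257336}{64571373 \left(-48312\right)} + \frac{\left(2854 - \left(5 - 88^{2}\right)\right) + 6605}{13656} = \left(- \frac{153257336}{64571373}\right) \left(- \frac{1}{48312}\right) + \left(\left(2854 + \left(-5 + 7744\right)\right) + 6605\right) \frac{1}{13656} = \frac{19157167}{389946521547} + \left(\left(2854 + 7739\right) + 6605\right) \frac{1}{13656} = \frac{19157167}{389946521547} + \left(10593 + 6605\right) \frac{1}{13656} = \frac{19157167}{389946521547} + 17198 \cdot \frac{1}{13656} = \frac{19157167}{389946521547} + \frac{8599}{6828} = \frac{1117760314639643}{887518283040972}$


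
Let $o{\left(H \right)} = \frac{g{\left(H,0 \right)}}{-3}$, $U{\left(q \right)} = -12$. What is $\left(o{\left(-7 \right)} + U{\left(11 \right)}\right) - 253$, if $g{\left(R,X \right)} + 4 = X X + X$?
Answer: $- \frac{791}{3} \approx -263.67$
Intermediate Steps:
$g{\left(R,X \right)} = -4 + X + X^{2}$ ($g{\left(R,X \right)} = -4 + \left(X X + X\right) = -4 + \left(X^{2} + X\right) = -4 + \left(X + X^{2}\right) = -4 + X + X^{2}$)
$o{\left(H \right)} = \frac{4}{3}$ ($o{\left(H \right)} = \frac{-4 + 0 + 0^{2}}{-3} = \left(-4 + 0 + 0\right) \left(- \frac{1}{3}\right) = \left(-4\right) \left(- \frac{1}{3}\right) = \frac{4}{3}$)
$\left(o{\left(-7 \right)} + U{\left(11 \right)}\right) - 253 = \left(\frac{4}{3} - 12\right) - 253 = - \frac{32}{3} - 253 = - \frac{791}{3}$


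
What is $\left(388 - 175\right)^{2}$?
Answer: $45369$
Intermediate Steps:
$\left(388 - 175\right)^{2} = 213^{2} = 45369$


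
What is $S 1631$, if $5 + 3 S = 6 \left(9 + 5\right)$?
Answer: $\frac{128849}{3} \approx 42950.0$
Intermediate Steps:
$S = \frac{79}{3}$ ($S = - \frac{5}{3} + \frac{6 \left(9 + 5\right)}{3} = - \frac{5}{3} + \frac{6 \cdot 14}{3} = - \frac{5}{3} + \frac{1}{3} \cdot 84 = - \frac{5}{3} + 28 = \frac{79}{3} \approx 26.333$)
$S 1631 = \frac{79}{3} \cdot 1631 = \frac{128849}{3}$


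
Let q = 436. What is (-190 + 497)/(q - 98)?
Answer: 307/338 ≈ 0.90828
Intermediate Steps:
(-190 + 497)/(q - 98) = (-190 + 497)/(436 - 98) = 307/338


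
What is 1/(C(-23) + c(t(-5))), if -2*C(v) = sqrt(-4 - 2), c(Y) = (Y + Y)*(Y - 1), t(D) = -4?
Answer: 80/3203 + I*sqrt(6)/3203 ≈ 0.024977 + 0.00076475*I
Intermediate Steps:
c(Y) = 2*Y*(-1 + Y) (c(Y) = (2*Y)*(-1 + Y) = 2*Y*(-1 + Y))
C(v) = -I*sqrt(6)/2 (C(v) = -sqrt(-4 - 2)/2 = -I*sqrt(6)/2)
1/(C(-23) + c(t(-5))) = 1/(-I*sqrt(6)/2 + 2*(-4)*(-1 - 4)) = 1/(-I*sqrt(6)/2 + 2*(-4)*(-5)) = 1/(-I*sqrt(6)/2 + 40) = 1/(40 - I*sqrt(6)/2)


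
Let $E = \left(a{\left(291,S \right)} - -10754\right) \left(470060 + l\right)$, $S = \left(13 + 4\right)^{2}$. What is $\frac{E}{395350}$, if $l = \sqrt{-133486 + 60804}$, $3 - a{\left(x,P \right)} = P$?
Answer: $\frac{492058808}{39535} + \frac{5234 i \sqrt{72682}}{197675} \approx 12446.0 + 7.1383 i$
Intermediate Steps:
$S = 289$ ($S = 17^{2} = 289$)
$a{\left(x,P \right)} = 3 - P$
$l = i \sqrt{72682}$ ($l = \sqrt{-72682} = i \sqrt{72682} \approx 269.6 i$)
$E = 4920588080 + 10468 i \sqrt{72682}$ ($E = \left(\left(3 - 289\right) - -10754\right) \left(470060 + i \sqrt{72682}\right) = \left(\left(3 - 289\right) + \left(-168 + 10922\right)\right) \left(470060 + i \sqrt{72682}\right) = \left(-286 + 10754\right) \left(470060 + i \sqrt{72682}\right) = 10468 \left(470060 + i \sqrt{72682}\right) = 4920588080 + 10468 i \sqrt{72682} \approx 4.9206 \cdot 10^{9} + 2.8221 \cdot 10^{6} i$)
$\frac{E}{395350} = \frac{4920588080 + 10468 i \sqrt{72682}}{395350} = \left(4920588080 + 10468 i \sqrt{72682}\right) \frac{1}{395350} = \frac{492058808}{39535} + \frac{5234 i \sqrt{72682}}{197675}$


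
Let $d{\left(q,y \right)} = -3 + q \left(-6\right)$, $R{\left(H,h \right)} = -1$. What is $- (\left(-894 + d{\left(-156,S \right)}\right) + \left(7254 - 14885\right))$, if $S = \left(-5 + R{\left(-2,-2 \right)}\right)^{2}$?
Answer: $7592$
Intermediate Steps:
$S = 36$ ($S = \left(-5 - 1\right)^{2} = \left(-6\right)^{2} = 36$)
$d{\left(q,y \right)} = -3 - 6 q$
$- (\left(-894 + d{\left(-156,S \right)}\right) + \left(7254 - 14885\right)) = - (\left(-894 - -933\right) + \left(7254 - 14885\right)) = - (\left(-894 + \left(-3 + 936\right)\right) + \left(7254 - 14885\right)) = - (\left(-894 + 933\right) - 7631) = - (39 - 7631) = \left(-1\right) \left(-7592\right) = 7592$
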